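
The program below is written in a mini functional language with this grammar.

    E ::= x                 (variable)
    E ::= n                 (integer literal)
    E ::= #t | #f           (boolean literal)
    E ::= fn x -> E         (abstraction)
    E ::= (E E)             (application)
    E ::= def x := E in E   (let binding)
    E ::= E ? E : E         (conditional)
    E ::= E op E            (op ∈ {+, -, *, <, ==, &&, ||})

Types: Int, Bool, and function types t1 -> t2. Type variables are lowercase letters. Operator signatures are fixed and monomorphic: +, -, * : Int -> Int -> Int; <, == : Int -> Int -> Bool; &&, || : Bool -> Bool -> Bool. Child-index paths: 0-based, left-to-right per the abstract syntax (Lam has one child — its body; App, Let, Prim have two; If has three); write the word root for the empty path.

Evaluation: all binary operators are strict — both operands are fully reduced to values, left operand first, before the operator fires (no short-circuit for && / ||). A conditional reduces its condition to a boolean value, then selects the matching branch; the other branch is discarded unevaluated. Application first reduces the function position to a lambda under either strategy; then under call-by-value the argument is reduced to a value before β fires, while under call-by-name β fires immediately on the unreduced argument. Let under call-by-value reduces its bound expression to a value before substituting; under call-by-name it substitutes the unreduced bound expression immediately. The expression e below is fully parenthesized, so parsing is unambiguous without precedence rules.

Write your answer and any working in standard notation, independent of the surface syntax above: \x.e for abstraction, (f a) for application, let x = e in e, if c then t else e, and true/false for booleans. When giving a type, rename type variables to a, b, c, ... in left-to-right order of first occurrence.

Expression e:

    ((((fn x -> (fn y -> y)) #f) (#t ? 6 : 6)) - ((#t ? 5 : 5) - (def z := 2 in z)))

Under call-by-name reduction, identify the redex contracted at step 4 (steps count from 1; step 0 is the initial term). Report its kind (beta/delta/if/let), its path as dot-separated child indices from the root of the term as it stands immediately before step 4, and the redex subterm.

Answer: if at 1.0 : (if true then 5 else 5)

Working:
step 0: ((((\x.(\y.y)) false) (if true then 6 else 6)) - ((if true then 5 else 5) - (let z = 2 in z)))
step 1: [beta@0.0] (((\y.y) (if true then 6 else 6)) - ((if true then 5 else 5) - (let z = 2 in z)))
step 2: [beta@0] ((if true then 6 else 6) - ((if true then 5 else 5) - (let z = 2 in z)))
step 3: [if@0] (6 - ((if true then 5 else 5) - (let z = 2 in z)))
step 4: [if@1.0] (6 - (5 - (let z = 2 in z)))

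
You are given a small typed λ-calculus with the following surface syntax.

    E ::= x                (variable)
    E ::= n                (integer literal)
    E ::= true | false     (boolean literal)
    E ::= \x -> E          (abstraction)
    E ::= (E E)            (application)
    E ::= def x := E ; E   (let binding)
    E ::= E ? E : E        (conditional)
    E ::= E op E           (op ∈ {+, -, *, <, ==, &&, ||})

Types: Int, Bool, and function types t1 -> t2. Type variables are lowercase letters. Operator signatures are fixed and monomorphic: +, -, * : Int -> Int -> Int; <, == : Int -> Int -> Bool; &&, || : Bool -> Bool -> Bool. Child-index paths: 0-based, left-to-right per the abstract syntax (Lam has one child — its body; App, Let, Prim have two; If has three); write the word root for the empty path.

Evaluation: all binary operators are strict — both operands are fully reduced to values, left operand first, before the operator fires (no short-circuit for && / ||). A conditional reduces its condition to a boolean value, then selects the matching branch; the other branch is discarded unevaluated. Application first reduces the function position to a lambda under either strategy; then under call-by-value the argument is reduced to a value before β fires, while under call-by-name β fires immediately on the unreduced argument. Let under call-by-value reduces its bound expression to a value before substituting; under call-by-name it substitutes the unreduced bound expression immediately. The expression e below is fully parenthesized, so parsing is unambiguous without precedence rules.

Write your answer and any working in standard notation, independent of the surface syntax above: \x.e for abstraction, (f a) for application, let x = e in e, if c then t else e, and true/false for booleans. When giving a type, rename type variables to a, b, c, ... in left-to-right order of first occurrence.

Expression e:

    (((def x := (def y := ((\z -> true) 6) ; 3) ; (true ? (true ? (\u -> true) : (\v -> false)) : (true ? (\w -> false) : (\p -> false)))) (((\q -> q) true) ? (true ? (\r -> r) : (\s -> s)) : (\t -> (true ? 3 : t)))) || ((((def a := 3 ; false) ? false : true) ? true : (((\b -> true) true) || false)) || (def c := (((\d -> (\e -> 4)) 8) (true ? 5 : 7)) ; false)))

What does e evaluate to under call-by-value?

Answer: true

Working:
step 0: (((let x = (let y = ((\z.true) 6) in 3) in (if true then (if true then (\u.true) else (\v.false)) else (if true then (\w.false) else (\p.false)))) (if ((\q.q) true) then (if true then (\r.r) else (\s.s)) else (\t.(if true then 3 else t)))) || ((if (if (let a = 3 in false) then false else true) then true else (((\b.true) true) || false)) || (let c = (((\d.(\e.4)) 8) (if true then 5 else 7)) in false)))
step 1: [beta@0.0.0.0] (((let x = (let y = true in 3) in (if true then (if true then (\u.true) else (\v.false)) else (if true then (\w.false) else (\p.false)))) (if ((\q.q) true) then (if true then (\r.r) else (\s.s)) else (\t.(if true then 3 else t)))) || ((if (if (let a = 3 in false) then false else true) then true else (((\b.true) true) || false)) || (let c = (((\d.(\e.4)) 8) (if true then 5 else 7)) in false)))
step 2: [let@0.0.0] (((let x = 3 in (if true then (if true then (\u.true) else (\v.false)) else (if true then (\w.false) else (\p.false)))) (if ((\q.q) true) then (if true then (\r.r) else (\s.s)) else (\t.(if true then 3 else t)))) || ((if (if (let a = 3 in false) then false else true) then true else (((\b.true) true) || false)) || (let c = (((\d.(\e.4)) 8) (if true then 5 else 7)) in false)))
step 3: [let@0.0] (((if true then (if true then (\u.true) else (\v.false)) else (if true then (\w.false) else (\p.false))) (if ((\q.q) true) then (if true then (\r.r) else (\s.s)) else (\t.(if true then 3 else t)))) || ((if (if (let a = 3 in false) then false else true) then true else (((\b.true) true) || false)) || (let c = (((\d.(\e.4)) 8) (if true then 5 else 7)) in false)))
step 4: [if@0.0] (((if true then (\u.true) else (\v.false)) (if ((\q.q) true) then (if true then (\r.r) else (\s.s)) else (\t.(if true then 3 else t)))) || ((if (if (let a = 3 in false) then false else true) then true else (((\b.true) true) || false)) || (let c = (((\d.(\e.4)) 8) (if true then 5 else 7)) in false)))
step 5: [if@0.0] (((\u.true) (if ((\q.q) true) then (if true then (\r.r) else (\s.s)) else (\t.(if true then 3 else t)))) || ((if (if (let a = 3 in false) then false else true) then true else (((\b.true) true) || false)) || (let c = (((\d.(\e.4)) 8) (if true then 5 else 7)) in false)))
step 6: [beta@0.1.0] (((\u.true) (if true then (if true then (\r.r) else (\s.s)) else (\t.(if true then 3 else t)))) || ((if (if (let a = 3 in false) then false else true) then true else (((\b.true) true) || false)) || (let c = (((\d.(\e.4)) 8) (if true then 5 else 7)) in false)))
step 7: [if@0.1] (((\u.true) (if true then (\r.r) else (\s.s))) || ((if (if (let a = 3 in false) then false else true) then true else (((\b.true) true) || false)) || (let c = (((\d.(\e.4)) 8) (if true then 5 else 7)) in false)))
step 8: [if@0.1] (((\u.true) (\r.r)) || ((if (if (let a = 3 in false) then false else true) then true else (((\b.true) true) || false)) || (let c = (((\d.(\e.4)) 8) (if true then 5 else 7)) in false)))
step 9: [beta@0] (true || ((if (if (let a = 3 in false) then false else true) then true else (((\b.true) true) || false)) || (let c = (((\d.(\e.4)) 8) (if true then 5 else 7)) in false)))
step 10: [let@1.0.0.0] (true || ((if (if false then false else true) then true else (((\b.true) true) || false)) || (let c = (((\d.(\e.4)) 8) (if true then 5 else 7)) in false)))
step 11: [if@1.0.0] (true || ((if true then true else (((\b.true) true) || false)) || (let c = (((\d.(\e.4)) 8) (if true then 5 else 7)) in false)))
step 12: [if@1.0] (true || (true || (let c = (((\d.(\e.4)) 8) (if true then 5 else 7)) in false)))
step 13: [beta@1.1.0.0] (true || (true || (let c = ((\e.4) (if true then 5 else 7)) in false)))
step 14: [if@1.1.0.1] (true || (true || (let c = ((\e.4) 5) in false)))
step 15: [beta@1.1.0] (true || (true || (let c = 4 in false)))
step 16: [let@1.1] (true || (true || false))
step 17: [delta@1] (true || true)
step 18: [delta@root] true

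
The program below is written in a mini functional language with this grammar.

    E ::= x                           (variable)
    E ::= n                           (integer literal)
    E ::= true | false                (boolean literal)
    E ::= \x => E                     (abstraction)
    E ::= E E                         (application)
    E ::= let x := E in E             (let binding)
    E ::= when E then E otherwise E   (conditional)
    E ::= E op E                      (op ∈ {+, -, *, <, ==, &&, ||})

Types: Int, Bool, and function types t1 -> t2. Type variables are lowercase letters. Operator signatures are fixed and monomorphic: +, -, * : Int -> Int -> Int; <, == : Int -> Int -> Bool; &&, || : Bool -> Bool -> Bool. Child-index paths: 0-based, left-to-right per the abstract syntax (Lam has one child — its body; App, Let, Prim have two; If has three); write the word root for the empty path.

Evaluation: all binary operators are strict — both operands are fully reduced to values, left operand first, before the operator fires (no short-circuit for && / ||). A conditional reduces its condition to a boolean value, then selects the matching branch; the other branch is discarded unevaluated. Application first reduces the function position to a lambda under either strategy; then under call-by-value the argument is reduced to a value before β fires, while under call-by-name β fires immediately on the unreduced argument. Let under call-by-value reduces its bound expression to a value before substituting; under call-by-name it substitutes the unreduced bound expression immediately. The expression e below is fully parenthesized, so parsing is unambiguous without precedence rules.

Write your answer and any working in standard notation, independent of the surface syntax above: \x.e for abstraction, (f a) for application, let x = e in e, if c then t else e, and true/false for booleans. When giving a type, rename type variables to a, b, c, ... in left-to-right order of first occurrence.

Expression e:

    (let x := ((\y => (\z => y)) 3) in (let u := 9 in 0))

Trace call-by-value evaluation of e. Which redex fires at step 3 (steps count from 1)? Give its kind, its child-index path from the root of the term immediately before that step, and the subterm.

Answer: let at root : (let u = 9 in 0)

Trace:
step 0: (let x = ((\y.(\z.y)) 3) in (let u = 9 in 0))
step 1: [beta@0] (let x = (\z.3) in (let u = 9 in 0))
step 2: [let@root] (let u = 9 in 0)
step 3: [let@root] 0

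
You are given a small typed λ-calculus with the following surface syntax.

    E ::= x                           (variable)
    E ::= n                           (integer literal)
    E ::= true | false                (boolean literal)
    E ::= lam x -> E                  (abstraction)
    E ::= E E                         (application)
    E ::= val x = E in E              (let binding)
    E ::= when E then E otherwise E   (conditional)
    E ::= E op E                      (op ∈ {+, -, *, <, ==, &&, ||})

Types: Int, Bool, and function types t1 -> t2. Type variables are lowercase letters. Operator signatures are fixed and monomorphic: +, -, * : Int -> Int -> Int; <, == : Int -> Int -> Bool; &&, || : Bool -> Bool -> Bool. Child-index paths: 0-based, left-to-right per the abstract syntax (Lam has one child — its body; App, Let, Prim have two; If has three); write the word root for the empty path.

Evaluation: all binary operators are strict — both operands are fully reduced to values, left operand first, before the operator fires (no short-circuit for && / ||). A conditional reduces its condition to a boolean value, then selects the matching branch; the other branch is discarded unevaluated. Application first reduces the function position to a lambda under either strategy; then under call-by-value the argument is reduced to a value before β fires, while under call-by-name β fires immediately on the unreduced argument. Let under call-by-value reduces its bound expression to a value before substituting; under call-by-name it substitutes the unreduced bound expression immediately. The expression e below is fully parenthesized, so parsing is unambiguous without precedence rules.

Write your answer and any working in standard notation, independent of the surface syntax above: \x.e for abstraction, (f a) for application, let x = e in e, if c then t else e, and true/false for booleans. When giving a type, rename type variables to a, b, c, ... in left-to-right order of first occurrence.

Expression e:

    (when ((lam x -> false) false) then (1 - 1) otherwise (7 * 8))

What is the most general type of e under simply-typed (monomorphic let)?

Answer: Int

Derivation:
\x._ : a -> Bool
  unify a -> Bool ~ Bool -> b
  unify a ~ Bool
  unify Bool ~ b
_ _ : Bool
  unify Bool ~ Bool
  unify Int ~ Int
  unify Int ~ Int
  unify Int ~ Int
  unify Int ~ Int
  unify Int ~ Int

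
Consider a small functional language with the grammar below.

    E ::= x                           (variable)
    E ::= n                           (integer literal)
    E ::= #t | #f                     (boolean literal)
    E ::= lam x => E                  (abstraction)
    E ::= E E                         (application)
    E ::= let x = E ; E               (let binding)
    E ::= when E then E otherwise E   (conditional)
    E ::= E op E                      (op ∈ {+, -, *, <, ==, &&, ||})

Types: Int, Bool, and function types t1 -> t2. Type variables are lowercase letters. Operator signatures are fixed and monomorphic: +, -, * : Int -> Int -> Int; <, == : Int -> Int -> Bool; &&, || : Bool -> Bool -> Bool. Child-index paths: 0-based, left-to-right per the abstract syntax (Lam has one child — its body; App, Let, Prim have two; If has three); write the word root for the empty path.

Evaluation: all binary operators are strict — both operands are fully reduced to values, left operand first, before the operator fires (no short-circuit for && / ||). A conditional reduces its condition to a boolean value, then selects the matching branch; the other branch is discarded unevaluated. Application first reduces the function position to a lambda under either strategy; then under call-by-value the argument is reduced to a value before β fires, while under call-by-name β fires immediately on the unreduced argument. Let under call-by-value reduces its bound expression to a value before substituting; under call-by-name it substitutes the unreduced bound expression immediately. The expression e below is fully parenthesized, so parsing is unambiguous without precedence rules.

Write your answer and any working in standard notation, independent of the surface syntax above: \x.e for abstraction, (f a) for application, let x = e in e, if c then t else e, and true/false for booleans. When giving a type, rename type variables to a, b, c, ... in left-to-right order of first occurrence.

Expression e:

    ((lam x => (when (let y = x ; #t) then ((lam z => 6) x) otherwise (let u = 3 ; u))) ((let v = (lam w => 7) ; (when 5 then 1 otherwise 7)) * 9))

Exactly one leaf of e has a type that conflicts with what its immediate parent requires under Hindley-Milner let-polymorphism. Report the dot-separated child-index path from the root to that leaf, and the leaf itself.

Answer: 1.0.1.0 : 5

Trace:
x : a
let y : a
  unify Bool ~ Bool
\z._ : b -> Int
x : a
  unify b -> Int ~ a -> c
  unify b ~ a
  unify Int ~ c
_ _ : Int
let u : Int
u : Int
  unify Int ~ Int
\x._ : a -> Int
\w._ : d -> Int
let v : forall. d -> Int
  unify Int ~ Bool
  FAIL: mismatch Int ~ Bool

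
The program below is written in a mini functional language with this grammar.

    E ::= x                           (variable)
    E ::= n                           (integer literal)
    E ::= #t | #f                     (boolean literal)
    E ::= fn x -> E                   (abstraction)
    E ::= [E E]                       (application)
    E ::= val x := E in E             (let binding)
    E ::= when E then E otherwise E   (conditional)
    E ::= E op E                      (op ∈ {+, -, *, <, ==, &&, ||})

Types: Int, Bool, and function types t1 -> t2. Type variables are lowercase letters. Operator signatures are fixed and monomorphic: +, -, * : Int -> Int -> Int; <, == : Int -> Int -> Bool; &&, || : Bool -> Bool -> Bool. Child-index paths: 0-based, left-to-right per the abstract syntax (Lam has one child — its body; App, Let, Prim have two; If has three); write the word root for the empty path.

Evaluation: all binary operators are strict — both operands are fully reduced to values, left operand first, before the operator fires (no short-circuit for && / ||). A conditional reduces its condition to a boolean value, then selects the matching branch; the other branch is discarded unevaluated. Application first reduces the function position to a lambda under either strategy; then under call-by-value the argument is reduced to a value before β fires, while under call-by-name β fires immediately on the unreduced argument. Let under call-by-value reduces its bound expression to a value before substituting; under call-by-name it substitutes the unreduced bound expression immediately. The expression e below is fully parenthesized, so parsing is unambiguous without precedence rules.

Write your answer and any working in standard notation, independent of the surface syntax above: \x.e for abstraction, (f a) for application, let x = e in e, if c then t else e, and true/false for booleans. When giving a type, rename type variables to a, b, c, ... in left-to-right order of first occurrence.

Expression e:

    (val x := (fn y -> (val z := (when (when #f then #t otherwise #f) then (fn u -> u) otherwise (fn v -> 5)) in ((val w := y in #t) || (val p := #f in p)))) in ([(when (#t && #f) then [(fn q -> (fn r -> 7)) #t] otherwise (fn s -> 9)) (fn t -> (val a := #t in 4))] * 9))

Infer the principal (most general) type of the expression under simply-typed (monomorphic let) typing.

Derivation:
  unify Bool ~ Bool
  unify Bool ~ Bool
  unify Bool ~ Bool
u : b
\u._ : b -> b
\v._ : c -> Int
  unify b -> b ~ c -> Int
  unify b ~ c
  unify c ~ Int
let z : Int -> Int
y : a
let w : a
  unify Bool ~ Bool
let p : Bool
p : Bool
  unify Bool ~ Bool
\y._ : a -> Bool
let x : a -> Bool
  unify Bool ~ Bool
  unify Bool ~ Bool
  unify Bool ~ Bool
\r._ : e -> Int
\q._ : d -> e -> Int
  unify d -> e -> Int ~ Bool -> f
  unify d ~ Bool
  unify e -> Int ~ f
_ _ : e -> Int
\s._ : g -> Int
  unify e -> Int ~ g -> Int
  unify e ~ g
  unify Int ~ Int
let a : Bool
\t._ : h -> Int
  unify g -> Int ~ (h -> Int) -> i
  unify g ~ h -> Int
  unify Int ~ i
_ _ : Int
  unify Int ~ Int
  unify Int ~ Int

Answer: Int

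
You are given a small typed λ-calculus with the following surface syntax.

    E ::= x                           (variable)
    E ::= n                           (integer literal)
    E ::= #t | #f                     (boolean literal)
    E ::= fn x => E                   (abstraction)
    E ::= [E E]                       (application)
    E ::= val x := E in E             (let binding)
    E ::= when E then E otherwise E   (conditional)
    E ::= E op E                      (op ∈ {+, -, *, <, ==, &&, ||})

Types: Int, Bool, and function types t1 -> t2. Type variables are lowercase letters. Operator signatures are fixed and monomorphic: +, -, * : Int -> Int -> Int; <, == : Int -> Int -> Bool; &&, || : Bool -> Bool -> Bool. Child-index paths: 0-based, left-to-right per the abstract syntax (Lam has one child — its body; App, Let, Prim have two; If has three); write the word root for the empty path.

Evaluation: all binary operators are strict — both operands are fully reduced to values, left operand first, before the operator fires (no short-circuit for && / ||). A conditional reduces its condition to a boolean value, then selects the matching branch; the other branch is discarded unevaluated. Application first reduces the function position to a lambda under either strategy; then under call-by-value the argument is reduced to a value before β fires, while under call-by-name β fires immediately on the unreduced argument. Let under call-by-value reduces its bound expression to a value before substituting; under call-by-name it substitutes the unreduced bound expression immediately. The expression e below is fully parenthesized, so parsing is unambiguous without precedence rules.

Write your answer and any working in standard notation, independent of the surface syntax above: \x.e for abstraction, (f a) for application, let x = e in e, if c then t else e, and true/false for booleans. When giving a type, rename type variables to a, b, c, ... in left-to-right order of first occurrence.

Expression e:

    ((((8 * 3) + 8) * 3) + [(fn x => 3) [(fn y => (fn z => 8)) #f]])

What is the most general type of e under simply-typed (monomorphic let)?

Trace:
  unify Int ~ Int
  unify Int ~ Int
  unify Int ~ Int
  unify Int ~ Int
  unify Int ~ Int
  unify Int ~ Int
  unify Int ~ Int
\x._ : a -> Int
\z._ : c -> Int
\y._ : b -> c -> Int
  unify b -> c -> Int ~ Bool -> d
  unify b ~ Bool
  unify c -> Int ~ d
_ _ : c -> Int
  unify a -> Int ~ (c -> Int) -> e
  unify a ~ c -> Int
  unify Int ~ e
_ _ : Int
  unify Int ~ Int

Answer: Int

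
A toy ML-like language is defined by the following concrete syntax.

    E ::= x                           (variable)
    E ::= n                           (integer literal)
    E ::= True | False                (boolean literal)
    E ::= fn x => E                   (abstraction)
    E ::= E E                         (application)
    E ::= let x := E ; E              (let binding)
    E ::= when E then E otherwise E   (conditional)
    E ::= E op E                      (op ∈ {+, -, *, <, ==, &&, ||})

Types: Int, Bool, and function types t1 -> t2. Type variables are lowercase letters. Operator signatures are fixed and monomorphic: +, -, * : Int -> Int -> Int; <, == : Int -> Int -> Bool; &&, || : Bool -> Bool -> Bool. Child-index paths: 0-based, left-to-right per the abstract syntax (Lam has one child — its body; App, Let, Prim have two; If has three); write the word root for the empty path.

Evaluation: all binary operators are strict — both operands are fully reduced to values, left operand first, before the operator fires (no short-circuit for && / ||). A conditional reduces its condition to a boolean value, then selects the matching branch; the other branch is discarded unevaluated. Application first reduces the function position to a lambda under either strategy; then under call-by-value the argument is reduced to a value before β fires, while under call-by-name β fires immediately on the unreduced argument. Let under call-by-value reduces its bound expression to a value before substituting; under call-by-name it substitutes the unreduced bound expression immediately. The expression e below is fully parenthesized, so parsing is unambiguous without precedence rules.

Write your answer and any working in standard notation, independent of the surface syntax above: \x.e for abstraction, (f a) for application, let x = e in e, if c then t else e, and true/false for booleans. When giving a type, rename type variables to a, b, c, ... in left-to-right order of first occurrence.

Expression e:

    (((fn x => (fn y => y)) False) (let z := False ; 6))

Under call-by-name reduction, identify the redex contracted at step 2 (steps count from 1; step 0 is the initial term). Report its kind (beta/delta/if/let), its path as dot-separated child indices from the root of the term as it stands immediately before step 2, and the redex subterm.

Working:
step 0: (((\x.(\y.y)) false) (let z = false in 6))
step 1: [beta@0] ((\y.y) (let z = false in 6))
step 2: [beta@root] (let z = false in 6)

Answer: beta at root : ((\y.y) (let z = false in 6))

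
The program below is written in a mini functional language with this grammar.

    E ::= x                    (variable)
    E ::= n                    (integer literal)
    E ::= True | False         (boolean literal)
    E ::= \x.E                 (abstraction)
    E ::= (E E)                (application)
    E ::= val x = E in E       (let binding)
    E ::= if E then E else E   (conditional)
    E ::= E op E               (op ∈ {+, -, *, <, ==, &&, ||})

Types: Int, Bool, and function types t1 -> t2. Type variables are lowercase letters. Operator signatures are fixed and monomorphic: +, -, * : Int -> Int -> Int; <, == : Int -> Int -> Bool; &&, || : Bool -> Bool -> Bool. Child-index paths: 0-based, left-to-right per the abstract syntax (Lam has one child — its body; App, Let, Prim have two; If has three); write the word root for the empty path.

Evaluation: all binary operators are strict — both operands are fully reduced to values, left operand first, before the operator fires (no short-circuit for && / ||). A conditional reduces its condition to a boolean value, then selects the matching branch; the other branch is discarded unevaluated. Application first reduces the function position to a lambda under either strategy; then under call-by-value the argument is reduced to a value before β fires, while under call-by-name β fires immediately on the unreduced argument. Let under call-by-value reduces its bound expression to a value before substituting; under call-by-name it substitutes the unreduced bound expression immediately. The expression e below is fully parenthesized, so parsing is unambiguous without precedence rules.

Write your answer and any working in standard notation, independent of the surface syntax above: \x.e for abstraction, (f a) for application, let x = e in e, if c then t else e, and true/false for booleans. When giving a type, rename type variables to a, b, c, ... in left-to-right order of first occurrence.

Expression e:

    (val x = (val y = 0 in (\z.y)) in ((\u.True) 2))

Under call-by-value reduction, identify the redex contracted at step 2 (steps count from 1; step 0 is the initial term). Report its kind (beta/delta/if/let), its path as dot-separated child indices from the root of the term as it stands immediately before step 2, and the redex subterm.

Answer: let at root : (let x = (\z.0) in ((\u.true) 2))

Trace:
step 0: (let x = (let y = 0 in (\z.y)) in ((\u.true) 2))
step 1: [let@0] (let x = (\z.0) in ((\u.true) 2))
step 2: [let@root] ((\u.true) 2)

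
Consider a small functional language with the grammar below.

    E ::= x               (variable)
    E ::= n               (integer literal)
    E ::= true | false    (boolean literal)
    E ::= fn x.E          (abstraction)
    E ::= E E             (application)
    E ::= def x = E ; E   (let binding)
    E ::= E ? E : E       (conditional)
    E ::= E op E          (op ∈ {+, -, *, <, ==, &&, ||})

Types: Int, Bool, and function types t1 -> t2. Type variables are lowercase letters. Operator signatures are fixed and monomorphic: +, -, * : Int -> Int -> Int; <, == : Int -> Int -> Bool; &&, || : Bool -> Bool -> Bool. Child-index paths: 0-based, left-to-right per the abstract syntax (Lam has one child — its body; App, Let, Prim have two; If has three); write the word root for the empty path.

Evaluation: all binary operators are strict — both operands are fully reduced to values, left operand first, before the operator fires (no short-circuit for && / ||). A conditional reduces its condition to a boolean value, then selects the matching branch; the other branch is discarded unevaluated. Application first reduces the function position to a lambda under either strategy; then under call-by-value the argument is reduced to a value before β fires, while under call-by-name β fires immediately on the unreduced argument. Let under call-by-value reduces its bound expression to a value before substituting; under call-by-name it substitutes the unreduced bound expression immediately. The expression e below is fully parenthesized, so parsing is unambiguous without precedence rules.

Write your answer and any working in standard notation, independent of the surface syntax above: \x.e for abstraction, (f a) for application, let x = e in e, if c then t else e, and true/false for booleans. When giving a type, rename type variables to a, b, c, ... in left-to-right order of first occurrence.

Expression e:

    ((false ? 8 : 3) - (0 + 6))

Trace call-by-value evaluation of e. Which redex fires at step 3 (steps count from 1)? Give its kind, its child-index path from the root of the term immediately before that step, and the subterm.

Answer: delta at root : (3 - 6)

Derivation:
step 0: ((if false then 8 else 3) - (0 + 6))
step 1: [if@0] (3 - (0 + 6))
step 2: [delta@1] (3 - 6)
step 3: [delta@root] -3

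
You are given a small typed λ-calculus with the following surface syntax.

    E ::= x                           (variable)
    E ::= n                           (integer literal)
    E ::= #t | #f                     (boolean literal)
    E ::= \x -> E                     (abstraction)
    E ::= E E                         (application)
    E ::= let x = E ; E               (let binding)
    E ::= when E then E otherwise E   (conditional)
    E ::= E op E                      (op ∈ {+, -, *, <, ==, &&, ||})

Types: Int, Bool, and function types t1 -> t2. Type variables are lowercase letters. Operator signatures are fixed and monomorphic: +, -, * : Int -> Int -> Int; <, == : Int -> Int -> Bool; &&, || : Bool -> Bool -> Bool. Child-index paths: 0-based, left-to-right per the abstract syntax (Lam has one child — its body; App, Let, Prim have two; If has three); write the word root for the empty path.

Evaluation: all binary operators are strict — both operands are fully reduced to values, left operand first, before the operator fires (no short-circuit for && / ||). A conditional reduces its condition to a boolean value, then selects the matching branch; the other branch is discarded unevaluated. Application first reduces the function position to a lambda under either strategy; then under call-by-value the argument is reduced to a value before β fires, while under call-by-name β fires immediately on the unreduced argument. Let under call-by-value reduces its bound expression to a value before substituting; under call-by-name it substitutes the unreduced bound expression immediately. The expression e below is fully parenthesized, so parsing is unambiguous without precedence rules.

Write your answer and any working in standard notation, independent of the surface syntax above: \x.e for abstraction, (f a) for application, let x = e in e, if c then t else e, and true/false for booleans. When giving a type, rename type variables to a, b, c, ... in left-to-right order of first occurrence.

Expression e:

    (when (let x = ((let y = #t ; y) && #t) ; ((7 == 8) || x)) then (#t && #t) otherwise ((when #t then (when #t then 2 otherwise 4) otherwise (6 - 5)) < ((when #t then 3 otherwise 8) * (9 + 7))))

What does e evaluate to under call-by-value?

Working:
step 0: (if (let x = ((let y = true in y) && true) in ((7 == 8) || x)) then (true && true) else ((if true then (if true then 2 else 4) else (6 - 5)) < ((if true then 3 else 8) * (9 + 7))))
step 1: [let@0.0.0] (if (let x = (true && true) in ((7 == 8) || x)) then (true && true) else ((if true then (if true then 2 else 4) else (6 - 5)) < ((if true then 3 else 8) * (9 + 7))))
step 2: [delta@0.0] (if (let x = true in ((7 == 8) || x)) then (true && true) else ((if true then (if true then 2 else 4) else (6 - 5)) < ((if true then 3 else 8) * (9 + 7))))
step 3: [let@0] (if ((7 == 8) || true) then (true && true) else ((if true then (if true then 2 else 4) else (6 - 5)) < ((if true then 3 else 8) * (9 + 7))))
step 4: [delta@0.0] (if (false || true) then (true && true) else ((if true then (if true then 2 else 4) else (6 - 5)) < ((if true then 3 else 8) * (9 + 7))))
step 5: [delta@0] (if true then (true && true) else ((if true then (if true then 2 else 4) else (6 - 5)) < ((if true then 3 else 8) * (9 + 7))))
step 6: [if@root] (true && true)
step 7: [delta@root] true

Answer: true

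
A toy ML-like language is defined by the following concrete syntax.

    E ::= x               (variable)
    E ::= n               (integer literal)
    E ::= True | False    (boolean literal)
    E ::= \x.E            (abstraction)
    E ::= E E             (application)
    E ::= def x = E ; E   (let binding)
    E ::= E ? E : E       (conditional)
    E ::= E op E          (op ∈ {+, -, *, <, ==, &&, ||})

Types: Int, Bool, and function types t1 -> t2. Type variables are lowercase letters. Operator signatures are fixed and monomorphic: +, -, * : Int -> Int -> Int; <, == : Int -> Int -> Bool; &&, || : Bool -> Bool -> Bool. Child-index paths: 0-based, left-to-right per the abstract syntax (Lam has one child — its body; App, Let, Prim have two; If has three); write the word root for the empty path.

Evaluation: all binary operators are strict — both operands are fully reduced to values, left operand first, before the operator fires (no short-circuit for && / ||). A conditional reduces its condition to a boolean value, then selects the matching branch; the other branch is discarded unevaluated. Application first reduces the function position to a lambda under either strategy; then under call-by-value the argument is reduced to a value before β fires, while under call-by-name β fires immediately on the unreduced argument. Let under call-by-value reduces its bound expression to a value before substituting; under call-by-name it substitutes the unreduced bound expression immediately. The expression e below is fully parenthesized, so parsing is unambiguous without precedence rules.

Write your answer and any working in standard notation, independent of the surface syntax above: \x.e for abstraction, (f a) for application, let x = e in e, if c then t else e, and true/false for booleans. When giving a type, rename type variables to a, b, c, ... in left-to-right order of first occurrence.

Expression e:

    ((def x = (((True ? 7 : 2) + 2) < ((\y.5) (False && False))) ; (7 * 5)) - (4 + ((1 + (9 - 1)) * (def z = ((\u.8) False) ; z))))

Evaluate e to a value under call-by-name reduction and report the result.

Derivation:
step 0: ((let x = (((if true then 7 else 2) + 2) < ((\y.5) (false && false))) in (7 * 5)) - (4 + ((1 + (9 - 1)) * (let z = ((\u.8) false) in z))))
step 1: [let@0] ((7 * 5) - (4 + ((1 + (9 - 1)) * (let z = ((\u.8) false) in z))))
step 2: [delta@0] (35 - (4 + ((1 + (9 - 1)) * (let z = ((\u.8) false) in z))))
step 3: [delta@1.1.0.1] (35 - (4 + ((1 + 8) * (let z = ((\u.8) false) in z))))
step 4: [delta@1.1.0] (35 - (4 + (9 * (let z = ((\u.8) false) in z))))
step 5: [let@1.1.1] (35 - (4 + (9 * ((\u.8) false))))
step 6: [beta@1.1.1] (35 - (4 + (9 * 8)))
step 7: [delta@1.1] (35 - (4 + 72))
step 8: [delta@1] (35 - 76)
step 9: [delta@root] -41

Answer: -41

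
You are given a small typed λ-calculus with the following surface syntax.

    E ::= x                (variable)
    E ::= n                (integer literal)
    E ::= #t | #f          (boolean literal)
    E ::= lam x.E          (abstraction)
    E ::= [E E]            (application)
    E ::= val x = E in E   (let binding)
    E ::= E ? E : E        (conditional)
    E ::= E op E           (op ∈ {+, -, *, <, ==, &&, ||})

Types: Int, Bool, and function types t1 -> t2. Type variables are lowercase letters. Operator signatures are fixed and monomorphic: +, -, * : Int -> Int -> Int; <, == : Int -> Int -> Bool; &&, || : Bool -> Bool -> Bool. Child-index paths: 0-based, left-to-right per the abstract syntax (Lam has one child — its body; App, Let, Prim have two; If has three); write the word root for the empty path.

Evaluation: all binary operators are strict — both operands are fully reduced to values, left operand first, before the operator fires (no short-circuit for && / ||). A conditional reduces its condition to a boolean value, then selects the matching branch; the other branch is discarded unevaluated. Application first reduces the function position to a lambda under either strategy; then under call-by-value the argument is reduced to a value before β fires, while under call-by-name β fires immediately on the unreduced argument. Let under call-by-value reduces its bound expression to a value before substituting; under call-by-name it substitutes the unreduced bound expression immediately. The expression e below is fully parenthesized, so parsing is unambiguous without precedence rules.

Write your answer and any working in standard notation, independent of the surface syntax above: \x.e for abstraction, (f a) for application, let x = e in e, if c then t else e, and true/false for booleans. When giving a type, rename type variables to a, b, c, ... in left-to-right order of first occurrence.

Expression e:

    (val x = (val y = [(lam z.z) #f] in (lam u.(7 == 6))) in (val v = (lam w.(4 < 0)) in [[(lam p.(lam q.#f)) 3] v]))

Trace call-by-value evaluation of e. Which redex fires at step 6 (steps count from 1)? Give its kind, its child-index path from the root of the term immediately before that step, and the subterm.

Working:
step 0: (let x = (let y = ((\z.z) false) in (\u.(7 == 6))) in (let v = (\w.(4 < 0)) in (((\p.(\q.false)) 3) v)))
step 1: [beta@0.0] (let x = (let y = false in (\u.(7 == 6))) in (let v = (\w.(4 < 0)) in (((\p.(\q.false)) 3) v)))
step 2: [let@0] (let x = (\u.(7 == 6)) in (let v = (\w.(4 < 0)) in (((\p.(\q.false)) 3) v)))
step 3: [let@root] (let v = (\w.(4 < 0)) in (((\p.(\q.false)) 3) v))
step 4: [let@root] (((\p.(\q.false)) 3) (\w.(4 < 0)))
step 5: [beta@0] ((\q.false) (\w.(4 < 0)))
step 6: [beta@root] false

Answer: beta at root : ((\q.false) (\w.(4 < 0)))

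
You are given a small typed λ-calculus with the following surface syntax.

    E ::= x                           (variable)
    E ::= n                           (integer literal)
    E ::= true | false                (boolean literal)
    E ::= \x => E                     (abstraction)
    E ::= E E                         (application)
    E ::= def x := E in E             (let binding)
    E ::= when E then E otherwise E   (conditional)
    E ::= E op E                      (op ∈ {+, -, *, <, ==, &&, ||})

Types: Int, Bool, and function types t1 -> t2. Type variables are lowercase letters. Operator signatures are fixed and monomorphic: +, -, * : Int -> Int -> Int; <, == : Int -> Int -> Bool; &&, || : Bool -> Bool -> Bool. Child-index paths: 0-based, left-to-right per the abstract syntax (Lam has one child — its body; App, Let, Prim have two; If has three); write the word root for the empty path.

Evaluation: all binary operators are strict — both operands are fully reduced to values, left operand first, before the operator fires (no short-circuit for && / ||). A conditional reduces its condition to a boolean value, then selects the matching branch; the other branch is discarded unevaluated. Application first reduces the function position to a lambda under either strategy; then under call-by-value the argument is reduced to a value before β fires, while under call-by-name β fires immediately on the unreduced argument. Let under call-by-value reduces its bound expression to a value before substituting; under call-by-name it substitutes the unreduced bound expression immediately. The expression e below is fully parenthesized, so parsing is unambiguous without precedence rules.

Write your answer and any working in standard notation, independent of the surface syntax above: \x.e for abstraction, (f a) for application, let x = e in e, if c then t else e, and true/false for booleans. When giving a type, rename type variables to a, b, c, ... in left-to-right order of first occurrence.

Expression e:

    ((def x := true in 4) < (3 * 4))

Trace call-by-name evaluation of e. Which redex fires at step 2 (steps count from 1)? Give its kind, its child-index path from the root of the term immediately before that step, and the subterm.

Working:
step 0: ((let x = true in 4) < (3 * 4))
step 1: [let@0] (4 < (3 * 4))
step 2: [delta@1] (4 < 12)

Answer: delta at 1 : (3 * 4)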